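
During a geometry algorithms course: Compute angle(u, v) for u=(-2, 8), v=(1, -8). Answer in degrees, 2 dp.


u.v = -66, |u| = sqrt(68) = 8.2462, |v| = sqrt(65) = 8.0623
cos(theta) = u.v/(|u||v|) = -66/sqrt(4420) = -0.992734
theta = acos(-0.992734) = 173.09 degrees

173.09 degrees


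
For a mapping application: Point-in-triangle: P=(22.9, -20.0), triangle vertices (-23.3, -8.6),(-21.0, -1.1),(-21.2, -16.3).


Cross products: AB x AP = -372.72, BC x BP = 671.06, CA x CP = -331.8
All same sign? no

No, outside


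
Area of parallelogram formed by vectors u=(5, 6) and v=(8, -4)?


|u x v| = |5*(-4) - 6*8|
= |(-20) - 48| = 68

68


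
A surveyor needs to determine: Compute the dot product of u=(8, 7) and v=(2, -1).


u . v = u_x*v_x + u_y*v_y = 8*2 + 7*(-1)
= 16 + (-7) = 9

9


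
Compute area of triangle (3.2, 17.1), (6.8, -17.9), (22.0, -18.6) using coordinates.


Area = |x_A(y_B-y_C) + x_B(y_C-y_A) + x_C(y_A-y_B)|/2
= |2.24 + (-242.76) + 770|/2
= 529.48/2 = 264.74

264.74


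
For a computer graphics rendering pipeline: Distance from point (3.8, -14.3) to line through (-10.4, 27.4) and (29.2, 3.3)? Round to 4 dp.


|cross product| = 1309.1
|line direction| = sqrt(2148.97) = 46.357
Distance = 1309.1/sqrt(2148.97) = 28.2395

28.2395


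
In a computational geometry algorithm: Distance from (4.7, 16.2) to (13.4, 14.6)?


dx=8.7, dy=-1.6
d^2 = 8.7^2 + (-1.6)^2 = 78.25
d = sqrt(78.25) = 8.8459

8.8459


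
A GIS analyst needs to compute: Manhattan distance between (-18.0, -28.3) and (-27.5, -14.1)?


|(-18)-(-27.5)| + |(-28.3)-(-14.1)| = 9.5 + 14.2 = 23.7

23.7


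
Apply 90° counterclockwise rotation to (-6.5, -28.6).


90° CCW: (x,y) -> (-y, x)
(-6.5,-28.6) -> (28.6, -6.5)

(28.6, -6.5)


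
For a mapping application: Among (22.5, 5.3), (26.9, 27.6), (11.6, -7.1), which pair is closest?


d(P0,P1) = 22.7299, d(P0,P2) = 16.5097, d(P1,P2) = 37.9233
Closest: P0 and P2

Closest pair: (22.5, 5.3) and (11.6, -7.1), distance = 16.5097


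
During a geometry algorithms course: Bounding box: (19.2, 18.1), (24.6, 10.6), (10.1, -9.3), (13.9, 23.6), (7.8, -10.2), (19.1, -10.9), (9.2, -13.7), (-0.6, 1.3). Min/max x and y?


x range: [-0.6, 24.6]
y range: [-13.7, 23.6]
Bounding box: (-0.6,-13.7) to (24.6,23.6)

(-0.6,-13.7) to (24.6,23.6)


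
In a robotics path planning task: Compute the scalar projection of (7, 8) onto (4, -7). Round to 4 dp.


u.v = -28, |v| = sqrt(65) = 8.0623
Scalar projection = u.v / |v| = -28 / sqrt(65) = -3.473

-3.473


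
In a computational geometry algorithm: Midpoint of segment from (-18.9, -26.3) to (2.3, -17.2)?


M = (((-18.9)+2.3)/2, ((-26.3)+(-17.2))/2)
= (-8.3, -21.75)

(-8.3, -21.75)


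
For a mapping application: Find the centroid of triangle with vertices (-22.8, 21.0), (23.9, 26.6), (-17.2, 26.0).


Centroid = ((x_A+x_B+x_C)/3, (y_A+y_B+y_C)/3)
= (((-22.8)+23.9+(-17.2))/3, (21+26.6+26)/3)
= (-5.3667, 24.5333)

(-5.3667, 24.5333)


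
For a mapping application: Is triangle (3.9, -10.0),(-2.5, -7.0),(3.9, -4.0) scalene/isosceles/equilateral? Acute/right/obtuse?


Side lengths squared: AB^2=49.96, BC^2=49.96, CA^2=36
Sorted: [36, 49.96, 49.96]
By sides: Isosceles, By angles: Acute

Isosceles, Acute


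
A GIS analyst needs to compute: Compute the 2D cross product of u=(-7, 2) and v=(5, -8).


u x v = u_x*v_y - u_y*v_x = (-7)*(-8) - 2*5
= 56 - 10 = 46

46


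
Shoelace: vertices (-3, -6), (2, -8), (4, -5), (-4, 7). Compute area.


Shoelace sum: ((-3)*(-8) - 2*(-6)) + (2*(-5) - 4*(-8)) + (4*7 - (-4)*(-5)) + ((-4)*(-6) - (-3)*7)
= 111
Area = |111|/2 = 55.5

55.5


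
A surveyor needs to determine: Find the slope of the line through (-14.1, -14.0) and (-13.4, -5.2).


slope = (y2-y1)/(x2-x1) = ((-5.2)-(-14))/((-13.4)-(-14.1)) = 8.8/0.7 = 12.5714

12.5714


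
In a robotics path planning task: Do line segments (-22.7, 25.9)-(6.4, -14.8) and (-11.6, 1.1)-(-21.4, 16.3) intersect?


Cross products: d1=-74.32, d2=-117.78, d3=-269.91, d4=-226.45
d1*d2 < 0 and d3*d4 < 0? no

No, they don't intersect


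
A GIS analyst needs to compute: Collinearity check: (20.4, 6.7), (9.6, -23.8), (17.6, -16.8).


Cross product: (9.6-20.4)*((-16.8)-6.7) - ((-23.8)-6.7)*(17.6-20.4)
= 168.4

No, not collinear


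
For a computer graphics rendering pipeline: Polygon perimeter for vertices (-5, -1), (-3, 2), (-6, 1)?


Sides: (-5, -1)->(-3, 2): sqrt(13) = 3.605551, (-3, 2)->(-6, 1): sqrt(10) = 3.162278, (-6, 1)->(-5, -1): sqrt(5) = 2.236068
Sum = 9.003897
Perimeter = 9.0039

9.0039


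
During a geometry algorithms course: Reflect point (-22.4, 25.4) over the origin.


Reflection over origin: (x,y) -> (-x,-y)
(-22.4, 25.4) -> (22.4, -25.4)

(22.4, -25.4)


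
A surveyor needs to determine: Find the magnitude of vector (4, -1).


|u| = sqrt(4^2 + (-1)^2) = sqrt(17) = 4.1231

4.1231


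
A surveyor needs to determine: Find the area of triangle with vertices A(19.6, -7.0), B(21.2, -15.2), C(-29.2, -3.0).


Area = |x_A(y_B-y_C) + x_B(y_C-y_A) + x_C(y_A-y_B)|/2
= |(-239.12) + 84.8 + (-239.44)|/2
= 393.76/2 = 196.88

196.88


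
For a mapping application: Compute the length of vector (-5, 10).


|u| = sqrt((-5)^2 + 10^2) = sqrt(125) = 11.1803

11.1803


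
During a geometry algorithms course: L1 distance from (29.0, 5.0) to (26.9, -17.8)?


|29-26.9| + |5-(-17.8)| = 2.1 + 22.8 = 24.9

24.9


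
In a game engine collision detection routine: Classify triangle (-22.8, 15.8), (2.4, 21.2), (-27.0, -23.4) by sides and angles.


Side lengths squared: AB^2=664.2, BC^2=2853.52, CA^2=1554.28
Sorted: [664.2, 1554.28, 2853.52]
By sides: Scalene, By angles: Obtuse

Scalene, Obtuse


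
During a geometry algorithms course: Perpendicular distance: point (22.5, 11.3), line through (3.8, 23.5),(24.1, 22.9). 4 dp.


|cross product| = 236.44
|line direction| = sqrt(412.45) = 20.3089
Distance = 236.44/sqrt(412.45) = 11.6422

11.6422


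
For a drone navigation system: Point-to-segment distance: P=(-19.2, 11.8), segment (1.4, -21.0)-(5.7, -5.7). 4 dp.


Project P onto AB: t = 1 (clamped to [0,1])
Closest point on segment: (5.7, -5.7)
Distance: 30.4345

30.4345


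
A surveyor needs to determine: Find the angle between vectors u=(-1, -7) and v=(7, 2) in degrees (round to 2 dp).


u.v = -21, |u| = sqrt(50) = 7.0711, |v| = sqrt(53) = 7.2801
cos(theta) = u.v/(|u||v|) = -21/sqrt(2650) = -0.40794
theta = acos(-0.40794) = 114.08 degrees

114.08 degrees


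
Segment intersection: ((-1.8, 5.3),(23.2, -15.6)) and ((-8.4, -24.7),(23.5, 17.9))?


Cross products: d1=675.84, d2=-1055.87, d3=-887.94, d4=843.77
d1*d2 < 0 and d3*d4 < 0? yes

Yes, they intersect


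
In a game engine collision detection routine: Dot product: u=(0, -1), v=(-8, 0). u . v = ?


u . v = u_x*v_x + u_y*v_y = 0*(-8) + (-1)*0
= 0 + 0 = 0

0


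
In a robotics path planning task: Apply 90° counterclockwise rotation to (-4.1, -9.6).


90° CCW: (x,y) -> (-y, x)
(-4.1,-9.6) -> (9.6, -4.1)

(9.6, -4.1)


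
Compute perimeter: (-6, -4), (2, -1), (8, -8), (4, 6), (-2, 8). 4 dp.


Sides: (-6, -4)->(2, -1): sqrt(73) = 8.544004, (2, -1)->(8, -8): sqrt(85) = 9.219544, (8, -8)->(4, 6): sqrt(212) = 14.56022, (4, 6)->(-2, 8): sqrt(40) = 6.324555, (-2, 8)->(-6, -4): sqrt(160) = 12.649111
Sum = 51.297434
Perimeter = 51.2974

51.2974


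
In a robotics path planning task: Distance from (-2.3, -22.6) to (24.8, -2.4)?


dx=27.1, dy=20.2
d^2 = 27.1^2 + 20.2^2 = 1142.45
d = sqrt(1142.45) = 33.8001

33.8001


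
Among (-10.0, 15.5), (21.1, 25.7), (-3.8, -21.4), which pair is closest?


d(P0,P1) = 32.73, d(P0,P2) = 37.4172, d(P1,P2) = 53.2768
Closest: P0 and P1

Closest pair: (-10.0, 15.5) and (21.1, 25.7), distance = 32.73


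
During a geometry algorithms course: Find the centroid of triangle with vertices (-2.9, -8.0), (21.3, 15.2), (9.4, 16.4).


Centroid = ((x_A+x_B+x_C)/3, (y_A+y_B+y_C)/3)
= (((-2.9)+21.3+9.4)/3, ((-8)+15.2+16.4)/3)
= (9.2667, 7.8667)

(9.2667, 7.8667)


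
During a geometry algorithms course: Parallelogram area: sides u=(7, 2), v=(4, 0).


|u x v| = |7*0 - 2*4|
= |0 - 8| = 8

8


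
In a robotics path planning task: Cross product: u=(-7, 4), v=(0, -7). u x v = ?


u x v = u_x*v_y - u_y*v_x = (-7)*(-7) - 4*0
= 49 - 0 = 49

49


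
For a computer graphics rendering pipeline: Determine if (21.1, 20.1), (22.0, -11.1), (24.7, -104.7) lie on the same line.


Cross product: (22-21.1)*((-104.7)-20.1) - ((-11.1)-20.1)*(24.7-21.1)
= 0

Yes, collinear


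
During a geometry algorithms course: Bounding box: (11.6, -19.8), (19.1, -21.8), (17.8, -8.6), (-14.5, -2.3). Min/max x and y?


x range: [-14.5, 19.1]
y range: [-21.8, -2.3]
Bounding box: (-14.5,-21.8) to (19.1,-2.3)

(-14.5,-21.8) to (19.1,-2.3)


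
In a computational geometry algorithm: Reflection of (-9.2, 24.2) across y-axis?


Reflection over y-axis: (x,y) -> (-x,y)
(-9.2, 24.2) -> (9.2, 24.2)

(9.2, 24.2)


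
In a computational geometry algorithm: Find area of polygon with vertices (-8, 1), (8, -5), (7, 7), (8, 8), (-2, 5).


Shoelace sum: ((-8)*(-5) - 8*1) + (8*7 - 7*(-5)) + (7*8 - 8*7) + (8*5 - (-2)*8) + ((-2)*1 - (-8)*5)
= 217
Area = |217|/2 = 108.5

108.5


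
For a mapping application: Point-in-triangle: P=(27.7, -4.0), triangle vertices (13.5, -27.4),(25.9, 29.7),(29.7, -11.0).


Cross products: AB x AP = -520.66, BC x BP = -54.8, CA x CP = -146.2
All same sign? yes

Yes, inside


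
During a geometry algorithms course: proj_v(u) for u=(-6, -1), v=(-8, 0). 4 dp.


u.v = 48, |v| = sqrt(64) = 8
Scalar projection = u.v / |v| = 48 / sqrt(64) = 6

6


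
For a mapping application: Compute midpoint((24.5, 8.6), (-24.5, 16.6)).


M = ((24.5+(-24.5))/2, (8.6+16.6)/2)
= (0, 12.6)

(0, 12.6)


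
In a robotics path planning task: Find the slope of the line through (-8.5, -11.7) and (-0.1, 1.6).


slope = (y2-y1)/(x2-x1) = (1.6-(-11.7))/((-0.1)-(-8.5)) = 13.3/8.4 = 1.5833

1.5833


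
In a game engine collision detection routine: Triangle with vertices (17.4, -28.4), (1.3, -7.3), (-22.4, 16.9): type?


Side lengths squared: AB^2=704.42, BC^2=1147.33, CA^2=3636.13
Sorted: [704.42, 1147.33, 3636.13]
By sides: Scalene, By angles: Obtuse

Scalene, Obtuse


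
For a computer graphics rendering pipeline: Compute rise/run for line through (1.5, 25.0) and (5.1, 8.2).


slope = (y2-y1)/(x2-x1) = (8.2-25)/(5.1-1.5) = (-16.8)/3.6 = -4.6667

-4.6667


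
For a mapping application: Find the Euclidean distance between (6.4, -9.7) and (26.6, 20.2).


dx=20.2, dy=29.9
d^2 = 20.2^2 + 29.9^2 = 1302.05
d = sqrt(1302.05) = 36.0839

36.0839


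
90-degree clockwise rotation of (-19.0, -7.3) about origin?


90° CW: (x,y) -> (y, -x)
(-19,-7.3) -> (-7.3, 19)

(-7.3, 19)


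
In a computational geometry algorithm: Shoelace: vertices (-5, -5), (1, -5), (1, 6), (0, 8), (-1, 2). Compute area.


Shoelace sum: ((-5)*(-5) - 1*(-5)) + (1*6 - 1*(-5)) + (1*8 - 0*6) + (0*2 - (-1)*8) + ((-1)*(-5) - (-5)*2)
= 72
Area = |72|/2 = 36

36


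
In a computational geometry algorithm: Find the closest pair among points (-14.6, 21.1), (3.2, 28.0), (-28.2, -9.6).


d(P0,P1) = 19.0906, d(P0,P2) = 33.5775, d(P1,P2) = 48.9869
Closest: P0 and P1

Closest pair: (-14.6, 21.1) and (3.2, 28.0), distance = 19.0906


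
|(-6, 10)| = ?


|u| = sqrt((-6)^2 + 10^2) = sqrt(136) = 11.6619

11.6619


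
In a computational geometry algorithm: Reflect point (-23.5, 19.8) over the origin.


Reflection over origin: (x,y) -> (-x,-y)
(-23.5, 19.8) -> (23.5, -19.8)

(23.5, -19.8)


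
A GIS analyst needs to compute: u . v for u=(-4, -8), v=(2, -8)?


u . v = u_x*v_x + u_y*v_y = (-4)*2 + (-8)*(-8)
= (-8) + 64 = 56

56


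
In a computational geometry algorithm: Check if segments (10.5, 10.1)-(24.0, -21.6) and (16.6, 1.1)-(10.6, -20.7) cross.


Cross products: d1=-186.98, d2=297.52, d3=71.87, d4=-412.63
d1*d2 < 0 and d3*d4 < 0? yes

Yes, they intersect


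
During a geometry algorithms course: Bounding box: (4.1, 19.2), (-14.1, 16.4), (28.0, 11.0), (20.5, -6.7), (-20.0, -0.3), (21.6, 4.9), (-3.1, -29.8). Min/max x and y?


x range: [-20, 28]
y range: [-29.8, 19.2]
Bounding box: (-20,-29.8) to (28,19.2)

(-20,-29.8) to (28,19.2)


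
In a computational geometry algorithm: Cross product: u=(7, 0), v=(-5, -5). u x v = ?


u x v = u_x*v_y - u_y*v_x = 7*(-5) - 0*(-5)
= (-35) - 0 = -35

-35


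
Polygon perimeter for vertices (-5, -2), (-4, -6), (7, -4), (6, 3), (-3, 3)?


Sides: (-5, -2)->(-4, -6): sqrt(17) = 4.123106, (-4, -6)->(7, -4): sqrt(125) = 11.18034, (7, -4)->(6, 3): sqrt(50) = 7.071068, (6, 3)->(-3, 3): sqrt(81) = 9, (-3, 3)->(-5, -2): sqrt(29) = 5.385165
Sum = 36.759679
Perimeter = 36.7597

36.7597


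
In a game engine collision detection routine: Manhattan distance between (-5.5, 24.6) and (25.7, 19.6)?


|(-5.5)-25.7| + |24.6-19.6| = 31.2 + 5 = 36.2

36.2


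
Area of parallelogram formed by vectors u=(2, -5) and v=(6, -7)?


|u x v| = |2*(-7) - (-5)*6|
= |(-14) - (-30)| = 16

16


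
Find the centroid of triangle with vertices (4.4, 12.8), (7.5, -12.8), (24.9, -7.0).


Centroid = ((x_A+x_B+x_C)/3, (y_A+y_B+y_C)/3)
= ((4.4+7.5+24.9)/3, (12.8+(-12.8)+(-7))/3)
= (12.2667, -2.3333)

(12.2667, -2.3333)


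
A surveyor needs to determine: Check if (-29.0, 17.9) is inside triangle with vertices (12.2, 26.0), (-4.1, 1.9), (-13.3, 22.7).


Cross products: AB x AP = -860.89, BC x BP = 370.72, CA x CP = -70.59
All same sign? no

No, outside


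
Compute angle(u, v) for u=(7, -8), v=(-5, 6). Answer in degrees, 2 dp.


u.v = -83, |u| = sqrt(113) = 10.6301, |v| = sqrt(61) = 7.8102
cos(theta) = u.v/(|u||v|) = -83/sqrt(6893) = -0.99971
theta = acos(-0.99971) = 178.62 degrees

178.62 degrees


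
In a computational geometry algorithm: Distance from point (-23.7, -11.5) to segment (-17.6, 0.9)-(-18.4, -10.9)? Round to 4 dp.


Project P onto AB: t = 1 (clamped to [0,1])
Closest point on segment: (-18.4, -10.9)
Distance: 5.3339

5.3339


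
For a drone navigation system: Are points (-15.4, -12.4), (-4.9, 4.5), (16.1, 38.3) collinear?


Cross product: ((-4.9)-(-15.4))*(38.3-(-12.4)) - (4.5-(-12.4))*(16.1-(-15.4))
= 0

Yes, collinear


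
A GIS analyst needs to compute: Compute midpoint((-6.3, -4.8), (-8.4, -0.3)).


M = (((-6.3)+(-8.4))/2, ((-4.8)+(-0.3))/2)
= (-7.35, -2.55)

(-7.35, -2.55)


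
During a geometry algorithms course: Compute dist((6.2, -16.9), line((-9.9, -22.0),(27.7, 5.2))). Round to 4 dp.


|cross product| = 246.16
|line direction| = sqrt(2153.6) = 46.4069
Distance = 246.16/sqrt(2153.6) = 5.3044

5.3044


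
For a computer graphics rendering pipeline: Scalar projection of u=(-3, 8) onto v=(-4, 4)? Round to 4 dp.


u.v = 44, |v| = sqrt(32) = 5.6569
Scalar projection = u.v / |v| = 44 / sqrt(32) = 7.7782

7.7782


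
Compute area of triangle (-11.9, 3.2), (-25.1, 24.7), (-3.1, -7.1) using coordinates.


Area = |x_A(y_B-y_C) + x_B(y_C-y_A) + x_C(y_A-y_B)|/2
= |(-378.42) + 258.53 + 66.65|/2
= 53.24/2 = 26.62

26.62


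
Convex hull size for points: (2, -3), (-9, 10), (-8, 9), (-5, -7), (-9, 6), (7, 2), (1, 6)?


Convex hull vertices (CCW): (-9, 6), (-5, -7), (2, -3), (7, 2), (1, 6), (-9, 10)
Count = 6

6


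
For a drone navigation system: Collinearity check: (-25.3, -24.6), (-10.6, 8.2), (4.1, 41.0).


Cross product: ((-10.6)-(-25.3))*(41-(-24.6)) - (8.2-(-24.6))*(4.1-(-25.3))
= 0

Yes, collinear


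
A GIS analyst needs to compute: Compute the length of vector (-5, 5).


|u| = sqrt((-5)^2 + 5^2) = sqrt(50) = 7.0711

7.0711


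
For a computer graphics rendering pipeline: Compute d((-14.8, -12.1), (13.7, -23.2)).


dx=28.5, dy=-11.1
d^2 = 28.5^2 + (-11.1)^2 = 935.46
d = sqrt(935.46) = 30.5853

30.5853


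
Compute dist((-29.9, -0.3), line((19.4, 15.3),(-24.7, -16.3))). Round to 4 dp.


|cross product| = 869.92
|line direction| = sqrt(2943.37) = 54.2528
Distance = 869.92/sqrt(2943.37) = 16.0346

16.0346


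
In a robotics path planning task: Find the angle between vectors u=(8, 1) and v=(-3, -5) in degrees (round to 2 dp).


u.v = -29, |u| = sqrt(65) = 8.0623, |v| = sqrt(34) = 5.831
cos(theta) = u.v/(|u||v|) = -29/sqrt(2210) = -0.616882
theta = acos(-0.616882) = 128.09 degrees

128.09 degrees


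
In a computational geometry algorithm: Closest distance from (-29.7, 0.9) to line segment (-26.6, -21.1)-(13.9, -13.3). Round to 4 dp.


Project P onto AB: t = 0.0271 (clamped to [0,1])
Closest point on segment: (-25.5036, -20.8888)
Distance: 22.1893

22.1893


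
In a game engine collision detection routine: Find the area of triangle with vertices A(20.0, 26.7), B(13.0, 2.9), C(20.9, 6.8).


Area = |x_A(y_B-y_C) + x_B(y_C-y_A) + x_C(y_A-y_B)|/2
= |(-78) + (-258.7) + 497.42|/2
= 160.72/2 = 80.36

80.36


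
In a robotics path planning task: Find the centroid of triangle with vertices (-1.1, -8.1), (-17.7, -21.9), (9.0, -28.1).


Centroid = ((x_A+x_B+x_C)/3, (y_A+y_B+y_C)/3)
= (((-1.1)+(-17.7)+9)/3, ((-8.1)+(-21.9)+(-28.1))/3)
= (-3.2667, -19.3667)

(-3.2667, -19.3667)


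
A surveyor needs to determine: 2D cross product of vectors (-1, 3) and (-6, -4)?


u x v = u_x*v_y - u_y*v_x = (-1)*(-4) - 3*(-6)
= 4 - (-18) = 22

22


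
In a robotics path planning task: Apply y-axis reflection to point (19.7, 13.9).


Reflection over y-axis: (x,y) -> (-x,y)
(19.7, 13.9) -> (-19.7, 13.9)

(-19.7, 13.9)


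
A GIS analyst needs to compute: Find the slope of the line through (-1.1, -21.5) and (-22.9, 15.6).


slope = (y2-y1)/(x2-x1) = (15.6-(-21.5))/((-22.9)-(-1.1)) = 37.1/(-21.8) = -1.7018

-1.7018


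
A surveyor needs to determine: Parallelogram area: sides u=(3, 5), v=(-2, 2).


|u x v| = |3*2 - 5*(-2)|
= |6 - (-10)| = 16

16


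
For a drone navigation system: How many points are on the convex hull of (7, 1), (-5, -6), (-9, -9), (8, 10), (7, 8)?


Convex hull vertices (CCW): (-9, -9), (7, 1), (8, 10)
Count = 3

3


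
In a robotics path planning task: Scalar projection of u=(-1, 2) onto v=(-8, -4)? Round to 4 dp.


u.v = 0, |v| = sqrt(80) = 8.9443
Scalar projection = u.v / |v| = 0 / sqrt(80) = 0

0


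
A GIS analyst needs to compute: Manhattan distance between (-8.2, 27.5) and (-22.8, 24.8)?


|(-8.2)-(-22.8)| + |27.5-24.8| = 14.6 + 2.7 = 17.3

17.3


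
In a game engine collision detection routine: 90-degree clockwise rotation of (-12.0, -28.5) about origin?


90° CW: (x,y) -> (y, -x)
(-12,-28.5) -> (-28.5, 12)

(-28.5, 12)


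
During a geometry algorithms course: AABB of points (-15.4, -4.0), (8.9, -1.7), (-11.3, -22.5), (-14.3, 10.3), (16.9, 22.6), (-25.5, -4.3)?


x range: [-25.5, 16.9]
y range: [-22.5, 22.6]
Bounding box: (-25.5,-22.5) to (16.9,22.6)

(-25.5,-22.5) to (16.9,22.6)


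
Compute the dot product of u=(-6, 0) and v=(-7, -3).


u . v = u_x*v_x + u_y*v_y = (-6)*(-7) + 0*(-3)
= 42 + 0 = 42

42


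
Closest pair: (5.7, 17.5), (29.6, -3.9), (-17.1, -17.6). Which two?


d(P0,P1) = 32.0807, d(P0,P2) = 41.8551, d(P1,P2) = 48.6681
Closest: P0 and P1

Closest pair: (5.7, 17.5) and (29.6, -3.9), distance = 32.0807


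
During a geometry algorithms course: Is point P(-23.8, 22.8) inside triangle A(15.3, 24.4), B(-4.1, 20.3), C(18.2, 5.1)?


Cross products: AB x AP = -129.27, BC x BP = -243.69, CA x CP = 759.27
All same sign? no

No, outside


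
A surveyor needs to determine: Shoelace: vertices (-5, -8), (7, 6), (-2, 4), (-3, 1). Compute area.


Shoelace sum: ((-5)*6 - 7*(-8)) + (7*4 - (-2)*6) + ((-2)*1 - (-3)*4) + ((-3)*(-8) - (-5)*1)
= 105
Area = |105|/2 = 52.5

52.5


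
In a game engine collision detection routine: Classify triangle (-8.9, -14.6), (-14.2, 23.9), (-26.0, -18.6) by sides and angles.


Side lengths squared: AB^2=1510.34, BC^2=1945.49, CA^2=308.41
Sorted: [308.41, 1510.34, 1945.49]
By sides: Scalene, By angles: Obtuse

Scalene, Obtuse


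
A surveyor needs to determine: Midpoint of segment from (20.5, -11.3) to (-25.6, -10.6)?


M = ((20.5+(-25.6))/2, ((-11.3)+(-10.6))/2)
= (-2.55, -10.95)

(-2.55, -10.95)


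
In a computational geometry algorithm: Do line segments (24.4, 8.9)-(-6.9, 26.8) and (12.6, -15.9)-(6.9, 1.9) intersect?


Cross products: d1=-351.4, d2=103.71, d3=987.46, d4=532.35
d1*d2 < 0 and d3*d4 < 0? no

No, they don't intersect


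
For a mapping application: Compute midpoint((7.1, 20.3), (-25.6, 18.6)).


M = ((7.1+(-25.6))/2, (20.3+18.6)/2)
= (-9.25, 19.45)

(-9.25, 19.45)


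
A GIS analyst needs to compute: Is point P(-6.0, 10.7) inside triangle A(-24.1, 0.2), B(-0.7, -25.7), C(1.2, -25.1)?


Cross products: AB x AP = 714.49, BC x BP = 72.34, CA x CP = -723.58
All same sign? no

No, outside


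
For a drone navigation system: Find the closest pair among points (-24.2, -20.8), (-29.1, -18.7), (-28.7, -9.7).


d(P0,P1) = 5.331, d(P0,P2) = 11.9775, d(P1,P2) = 9.0089
Closest: P0 and P1

Closest pair: (-24.2, -20.8) and (-29.1, -18.7), distance = 5.331


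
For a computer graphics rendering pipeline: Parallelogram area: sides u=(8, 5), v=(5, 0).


|u x v| = |8*0 - 5*5|
= |0 - 25| = 25

25


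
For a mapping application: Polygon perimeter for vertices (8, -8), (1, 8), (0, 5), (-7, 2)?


Sides: (8, -8)->(1, 8): sqrt(305) = 17.464249, (1, 8)->(0, 5): sqrt(10) = 3.162278, (0, 5)->(-7, 2): sqrt(58) = 7.615773, (-7, 2)->(8, -8): sqrt(325) = 18.027756
Sum = 46.270056
Perimeter = 46.2701

46.2701


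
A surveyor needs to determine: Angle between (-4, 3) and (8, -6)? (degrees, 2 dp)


u.v = -50, |u| = sqrt(25) = 5, |v| = sqrt(100) = 10
cos(theta) = u.v/(|u||v|) = -50/sqrt(2500) = -1
theta = acos(-1) = 180 degrees

180 degrees


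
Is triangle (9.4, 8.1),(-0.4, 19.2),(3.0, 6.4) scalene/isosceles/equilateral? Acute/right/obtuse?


Side lengths squared: AB^2=219.25, BC^2=175.4, CA^2=43.85
Sorted: [43.85, 175.4, 219.25]
By sides: Scalene, By angles: Right

Scalene, Right


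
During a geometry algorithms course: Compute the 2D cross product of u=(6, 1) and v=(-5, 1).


u x v = u_x*v_y - u_y*v_x = 6*1 - 1*(-5)
= 6 - (-5) = 11

11


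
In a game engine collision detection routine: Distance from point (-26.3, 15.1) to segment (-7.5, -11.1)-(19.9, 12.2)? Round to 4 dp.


Project P onto AB: t = 0.0737 (clamped to [0,1])
Closest point on segment: (-5.4807, -9.3828)
Distance: 32.138

32.138


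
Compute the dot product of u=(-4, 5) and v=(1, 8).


u . v = u_x*v_x + u_y*v_y = (-4)*1 + 5*8
= (-4) + 40 = 36

36


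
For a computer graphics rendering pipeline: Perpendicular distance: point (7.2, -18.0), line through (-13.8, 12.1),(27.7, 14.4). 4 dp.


|cross product| = 1297.45
|line direction| = sqrt(1727.54) = 41.5637
Distance = 1297.45/sqrt(1727.54) = 31.216

31.216


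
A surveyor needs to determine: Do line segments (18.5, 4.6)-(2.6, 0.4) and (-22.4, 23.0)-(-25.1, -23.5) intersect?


Cross products: d1=1951.53, d2=1223.52, d3=-464.34, d4=263.67
d1*d2 < 0 and d3*d4 < 0? no

No, they don't intersect


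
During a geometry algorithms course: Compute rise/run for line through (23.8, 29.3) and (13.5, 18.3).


slope = (y2-y1)/(x2-x1) = (18.3-29.3)/(13.5-23.8) = (-11)/(-10.3) = 1.068

1.068


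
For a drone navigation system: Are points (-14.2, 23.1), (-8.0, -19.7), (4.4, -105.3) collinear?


Cross product: ((-8)-(-14.2))*((-105.3)-23.1) - ((-19.7)-23.1)*(4.4-(-14.2))
= 0

Yes, collinear


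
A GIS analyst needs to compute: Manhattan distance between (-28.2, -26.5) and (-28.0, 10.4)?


|(-28.2)-(-28)| + |(-26.5)-10.4| = 0.2 + 36.9 = 37.1

37.1


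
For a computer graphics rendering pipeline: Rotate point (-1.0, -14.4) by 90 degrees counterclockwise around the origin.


90° CCW: (x,y) -> (-y, x)
(-1,-14.4) -> (14.4, -1)

(14.4, -1)


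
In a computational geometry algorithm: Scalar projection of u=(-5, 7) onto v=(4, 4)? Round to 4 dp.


u.v = 8, |v| = sqrt(32) = 5.6569
Scalar projection = u.v / |v| = 8 / sqrt(32) = 1.4142

1.4142


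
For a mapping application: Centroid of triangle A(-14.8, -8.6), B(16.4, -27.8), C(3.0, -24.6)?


Centroid = ((x_A+x_B+x_C)/3, (y_A+y_B+y_C)/3)
= (((-14.8)+16.4+3)/3, ((-8.6)+(-27.8)+(-24.6))/3)
= (1.5333, -20.3333)

(1.5333, -20.3333)


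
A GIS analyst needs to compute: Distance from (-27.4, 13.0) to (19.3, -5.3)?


dx=46.7, dy=-18.3
d^2 = 46.7^2 + (-18.3)^2 = 2515.78
d = sqrt(2515.78) = 50.1576

50.1576


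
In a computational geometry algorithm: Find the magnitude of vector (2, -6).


|u| = sqrt(2^2 + (-6)^2) = sqrt(40) = 6.3246

6.3246


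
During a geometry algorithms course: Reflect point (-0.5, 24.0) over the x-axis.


Reflection over x-axis: (x,y) -> (x,-y)
(-0.5, 24) -> (-0.5, -24)

(-0.5, -24)


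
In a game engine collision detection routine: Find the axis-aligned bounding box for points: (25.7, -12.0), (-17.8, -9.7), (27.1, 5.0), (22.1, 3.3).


x range: [-17.8, 27.1]
y range: [-12, 5]
Bounding box: (-17.8,-12) to (27.1,5)

(-17.8,-12) to (27.1,5)


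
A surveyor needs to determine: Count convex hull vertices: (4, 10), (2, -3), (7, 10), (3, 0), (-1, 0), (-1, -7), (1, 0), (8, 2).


Convex hull vertices (CCW): (-1, -7), (8, 2), (7, 10), (4, 10), (-1, 0)
Count = 5

5


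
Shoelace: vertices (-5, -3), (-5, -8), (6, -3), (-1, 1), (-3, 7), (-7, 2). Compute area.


Shoelace sum: ((-5)*(-8) - (-5)*(-3)) + ((-5)*(-3) - 6*(-8)) + (6*1 - (-1)*(-3)) + ((-1)*7 - (-3)*1) + ((-3)*2 - (-7)*7) + ((-7)*(-3) - (-5)*2)
= 161
Area = |161|/2 = 80.5

80.5


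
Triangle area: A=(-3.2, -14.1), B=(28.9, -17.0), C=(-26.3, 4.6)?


Area = |x_A(y_B-y_C) + x_B(y_C-y_A) + x_C(y_A-y_B)|/2
= |69.12 + 540.43 + (-76.27)|/2
= 533.28/2 = 266.64

266.64


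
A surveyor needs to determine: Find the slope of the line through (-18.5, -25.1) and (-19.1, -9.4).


slope = (y2-y1)/(x2-x1) = ((-9.4)-(-25.1))/((-19.1)-(-18.5)) = 15.7/(-0.6) = -26.1667

-26.1667


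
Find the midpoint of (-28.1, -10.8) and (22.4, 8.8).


M = (((-28.1)+22.4)/2, ((-10.8)+8.8)/2)
= (-2.85, -1)

(-2.85, -1)


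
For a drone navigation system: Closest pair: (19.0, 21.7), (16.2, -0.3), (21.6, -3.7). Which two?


d(P0,P1) = 22.1775, d(P0,P2) = 25.5327, d(P1,P2) = 6.3812
Closest: P1 and P2

Closest pair: (16.2, -0.3) and (21.6, -3.7), distance = 6.3812


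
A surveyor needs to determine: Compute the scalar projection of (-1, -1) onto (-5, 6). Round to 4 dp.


u.v = -1, |v| = sqrt(61) = 7.8102
Scalar projection = u.v / |v| = -1 / sqrt(61) = -0.128

-0.128


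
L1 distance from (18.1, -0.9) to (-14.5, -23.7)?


|18.1-(-14.5)| + |(-0.9)-(-23.7)| = 32.6 + 22.8 = 55.4

55.4


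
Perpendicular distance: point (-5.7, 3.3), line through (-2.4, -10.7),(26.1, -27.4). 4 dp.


|cross product| = 343.89
|line direction| = sqrt(1091.14) = 33.0324
Distance = 343.89/sqrt(1091.14) = 10.4107

10.4107


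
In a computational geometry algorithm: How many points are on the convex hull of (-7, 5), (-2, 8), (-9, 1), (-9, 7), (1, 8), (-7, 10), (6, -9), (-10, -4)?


Convex hull vertices (CCW): (-10, -4), (6, -9), (1, 8), (-7, 10), (-9, 7)
Count = 5

5


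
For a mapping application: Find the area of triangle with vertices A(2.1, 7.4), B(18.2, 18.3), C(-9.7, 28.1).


Area = |x_A(y_B-y_C) + x_B(y_C-y_A) + x_C(y_A-y_B)|/2
= |(-20.58) + 376.74 + 105.73|/2
= 461.89/2 = 230.945

230.945


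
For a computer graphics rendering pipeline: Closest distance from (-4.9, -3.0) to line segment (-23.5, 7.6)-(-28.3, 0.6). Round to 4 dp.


Project P onto AB: t = 0 (clamped to [0,1])
Closest point on segment: (-23.5, 7.6)
Distance: 21.4084

21.4084


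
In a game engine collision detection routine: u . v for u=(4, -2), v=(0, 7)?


u . v = u_x*v_x + u_y*v_y = 4*0 + (-2)*7
= 0 + (-14) = -14

-14


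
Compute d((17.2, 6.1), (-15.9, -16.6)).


dx=-33.1, dy=-22.7
d^2 = (-33.1)^2 + (-22.7)^2 = 1610.9
d = sqrt(1610.9) = 40.136

40.136


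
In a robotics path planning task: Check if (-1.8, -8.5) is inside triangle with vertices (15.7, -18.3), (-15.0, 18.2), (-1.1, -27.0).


Cross products: AB x AP = 337.89, BC x BP = 225.51, CA x CP = 316.89
All same sign? yes

Yes, inside


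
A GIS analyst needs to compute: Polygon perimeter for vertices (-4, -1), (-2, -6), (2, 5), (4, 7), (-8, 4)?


Sides: (-4, -1)->(-2, -6): sqrt(29) = 5.385165, (-2, -6)->(2, 5): sqrt(137) = 11.7047, (2, 5)->(4, 7): sqrt(8) = 2.828427, (4, 7)->(-8, 4): sqrt(153) = 12.369317, (-8, 4)->(-4, -1): sqrt(41) = 6.403124
Sum = 38.690733
Perimeter = 38.6907

38.6907


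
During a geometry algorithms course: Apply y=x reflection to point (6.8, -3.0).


Reflection over y=x: (x,y) -> (y,x)
(6.8, -3) -> (-3, 6.8)

(-3, 6.8)


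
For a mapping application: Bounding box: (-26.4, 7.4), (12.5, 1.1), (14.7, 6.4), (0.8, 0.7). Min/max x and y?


x range: [-26.4, 14.7]
y range: [0.7, 7.4]
Bounding box: (-26.4,0.7) to (14.7,7.4)

(-26.4,0.7) to (14.7,7.4)


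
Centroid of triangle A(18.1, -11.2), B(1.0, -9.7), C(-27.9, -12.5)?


Centroid = ((x_A+x_B+x_C)/3, (y_A+y_B+y_C)/3)
= ((18.1+1+(-27.9))/3, ((-11.2)+(-9.7)+(-12.5))/3)
= (-2.9333, -11.1333)

(-2.9333, -11.1333)


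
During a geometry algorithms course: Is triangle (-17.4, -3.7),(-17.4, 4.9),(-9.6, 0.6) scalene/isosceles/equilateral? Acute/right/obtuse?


Side lengths squared: AB^2=73.96, BC^2=79.33, CA^2=79.33
Sorted: [73.96, 79.33, 79.33]
By sides: Isosceles, By angles: Acute

Isosceles, Acute


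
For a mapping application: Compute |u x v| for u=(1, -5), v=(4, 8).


|u x v| = |1*8 - (-5)*4|
= |8 - (-20)| = 28

28


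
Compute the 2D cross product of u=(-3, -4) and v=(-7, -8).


u x v = u_x*v_y - u_y*v_x = (-3)*(-8) - (-4)*(-7)
= 24 - 28 = -4

-4


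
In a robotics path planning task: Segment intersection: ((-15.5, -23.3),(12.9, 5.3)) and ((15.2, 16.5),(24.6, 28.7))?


Cross products: d1=0.42, d2=-77.22, d3=252.3, d4=329.94
d1*d2 < 0 and d3*d4 < 0? no

No, they don't intersect


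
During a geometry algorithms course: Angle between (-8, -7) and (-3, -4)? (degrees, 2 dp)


u.v = 52, |u| = sqrt(113) = 10.6301, |v| = sqrt(25) = 5
cos(theta) = u.v/(|u||v|) = 52/sqrt(2825) = 0.97835
theta = acos(0.97835) = 11.94 degrees

11.94 degrees


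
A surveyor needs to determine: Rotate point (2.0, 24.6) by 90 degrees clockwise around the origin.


90° CW: (x,y) -> (y, -x)
(2,24.6) -> (24.6, -2)

(24.6, -2)


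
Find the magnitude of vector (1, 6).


|u| = sqrt(1^2 + 6^2) = sqrt(37) = 6.0828

6.0828


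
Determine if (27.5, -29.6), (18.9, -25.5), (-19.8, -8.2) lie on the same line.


Cross product: (18.9-27.5)*((-8.2)-(-29.6)) - ((-25.5)-(-29.6))*((-19.8)-27.5)
= 9.89

No, not collinear


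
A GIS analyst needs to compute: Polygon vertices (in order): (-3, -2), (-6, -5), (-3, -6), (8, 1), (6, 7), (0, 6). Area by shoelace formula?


Shoelace sum: ((-3)*(-5) - (-6)*(-2)) + ((-6)*(-6) - (-3)*(-5)) + ((-3)*1 - 8*(-6)) + (8*7 - 6*1) + (6*6 - 0*7) + (0*(-2) - (-3)*6)
= 173
Area = |173|/2 = 86.5

86.5


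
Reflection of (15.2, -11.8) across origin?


Reflection over origin: (x,y) -> (-x,-y)
(15.2, -11.8) -> (-15.2, 11.8)

(-15.2, 11.8)


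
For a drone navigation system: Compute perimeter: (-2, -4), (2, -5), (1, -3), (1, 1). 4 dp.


Sides: (-2, -4)->(2, -5): sqrt(17) = 4.123106, (2, -5)->(1, -3): sqrt(5) = 2.236068, (1, -3)->(1, 1): sqrt(16) = 4, (1, 1)->(-2, -4): sqrt(34) = 5.830952
Sum = 16.190126
Perimeter = 16.1901

16.1901


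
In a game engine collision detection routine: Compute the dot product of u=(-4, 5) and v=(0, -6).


u . v = u_x*v_x + u_y*v_y = (-4)*0 + 5*(-6)
= 0 + (-30) = -30

-30


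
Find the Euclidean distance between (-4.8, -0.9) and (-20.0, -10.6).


dx=-15.2, dy=-9.7
d^2 = (-15.2)^2 + (-9.7)^2 = 325.13
d = sqrt(325.13) = 18.0314

18.0314


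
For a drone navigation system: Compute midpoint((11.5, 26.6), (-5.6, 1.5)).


M = ((11.5+(-5.6))/2, (26.6+1.5)/2)
= (2.95, 14.05)

(2.95, 14.05)


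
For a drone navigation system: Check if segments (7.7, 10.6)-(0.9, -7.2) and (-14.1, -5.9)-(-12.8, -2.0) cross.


Cross products: d1=-63.57, d2=-60.19, d3=-275.84, d4=-279.22
d1*d2 < 0 and d3*d4 < 0? no

No, they don't intersect


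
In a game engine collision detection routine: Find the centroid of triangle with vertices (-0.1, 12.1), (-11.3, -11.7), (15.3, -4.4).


Centroid = ((x_A+x_B+x_C)/3, (y_A+y_B+y_C)/3)
= (((-0.1)+(-11.3)+15.3)/3, (12.1+(-11.7)+(-4.4))/3)
= (1.3, -1.3333)

(1.3, -1.3333)


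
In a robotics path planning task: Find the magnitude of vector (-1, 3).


|u| = sqrt((-1)^2 + 3^2) = sqrt(10) = 3.1623

3.1623


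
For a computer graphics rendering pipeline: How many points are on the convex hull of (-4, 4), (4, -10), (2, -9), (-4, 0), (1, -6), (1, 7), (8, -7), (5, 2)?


Convex hull vertices (CCW): (-4, 0), (2, -9), (4, -10), (8, -7), (5, 2), (1, 7), (-4, 4)
Count = 7

7


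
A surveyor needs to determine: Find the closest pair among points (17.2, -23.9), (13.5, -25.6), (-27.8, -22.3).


d(P0,P1) = 4.0719, d(P0,P2) = 45.0284, d(P1,P2) = 41.4316
Closest: P0 and P1

Closest pair: (17.2, -23.9) and (13.5, -25.6), distance = 4.0719


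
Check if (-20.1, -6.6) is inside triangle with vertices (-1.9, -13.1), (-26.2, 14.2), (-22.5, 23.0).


Cross products: AB x AP = 338.91, BC x BP = -130.64, CA x CP = -523.12
All same sign? no

No, outside


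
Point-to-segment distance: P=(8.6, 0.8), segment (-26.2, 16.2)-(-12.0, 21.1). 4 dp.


Project P onto AB: t = 1 (clamped to [0,1])
Closest point on segment: (-12, 21.1)
Distance: 28.9214

28.9214


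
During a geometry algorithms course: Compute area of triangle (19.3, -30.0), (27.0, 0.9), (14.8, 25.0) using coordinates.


Area = |x_A(y_B-y_C) + x_B(y_C-y_A) + x_C(y_A-y_B)|/2
= |(-465.13) + 1485 + (-457.32)|/2
= 562.55/2 = 281.275

281.275


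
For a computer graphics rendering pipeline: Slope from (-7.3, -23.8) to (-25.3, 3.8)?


slope = (y2-y1)/(x2-x1) = (3.8-(-23.8))/((-25.3)-(-7.3)) = 27.6/(-18) = -1.5333

-1.5333


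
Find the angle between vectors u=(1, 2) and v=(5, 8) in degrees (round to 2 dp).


u.v = 21, |u| = sqrt(5) = 2.2361, |v| = sqrt(89) = 9.434
cos(theta) = u.v/(|u||v|) = 21/sqrt(445) = 0.995495
theta = acos(0.995495) = 5.44 degrees

5.44 degrees


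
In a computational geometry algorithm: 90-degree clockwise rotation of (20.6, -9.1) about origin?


90° CW: (x,y) -> (y, -x)
(20.6,-9.1) -> (-9.1, -20.6)

(-9.1, -20.6)


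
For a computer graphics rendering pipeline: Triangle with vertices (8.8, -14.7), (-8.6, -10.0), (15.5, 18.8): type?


Side lengths squared: AB^2=324.85, BC^2=1410.25, CA^2=1167.14
Sorted: [324.85, 1167.14, 1410.25]
By sides: Scalene, By angles: Acute

Scalene, Acute


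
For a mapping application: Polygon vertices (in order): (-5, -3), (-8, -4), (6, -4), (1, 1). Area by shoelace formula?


Shoelace sum: ((-5)*(-4) - (-8)*(-3)) + ((-8)*(-4) - 6*(-4)) + (6*1 - 1*(-4)) + (1*(-3) - (-5)*1)
= 64
Area = |64|/2 = 32

32


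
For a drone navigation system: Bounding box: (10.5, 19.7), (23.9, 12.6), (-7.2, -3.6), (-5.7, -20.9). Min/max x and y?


x range: [-7.2, 23.9]
y range: [-20.9, 19.7]
Bounding box: (-7.2,-20.9) to (23.9,19.7)

(-7.2,-20.9) to (23.9,19.7)


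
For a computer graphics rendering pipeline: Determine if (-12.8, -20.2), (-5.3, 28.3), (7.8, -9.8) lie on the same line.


Cross product: ((-5.3)-(-12.8))*((-9.8)-(-20.2)) - (28.3-(-20.2))*(7.8-(-12.8))
= -921.1

No, not collinear


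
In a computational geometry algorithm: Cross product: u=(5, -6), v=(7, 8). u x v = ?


u x v = u_x*v_y - u_y*v_x = 5*8 - (-6)*7
= 40 - (-42) = 82

82


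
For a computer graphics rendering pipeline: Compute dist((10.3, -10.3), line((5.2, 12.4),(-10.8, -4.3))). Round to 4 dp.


|cross product| = 448.37
|line direction| = sqrt(534.89) = 23.1277
Distance = 448.37/sqrt(534.89) = 19.3867

19.3867


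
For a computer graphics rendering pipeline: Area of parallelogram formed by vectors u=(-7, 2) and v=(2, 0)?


|u x v| = |(-7)*0 - 2*2|
= |0 - 4| = 4

4


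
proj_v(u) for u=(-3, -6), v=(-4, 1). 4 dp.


u.v = 6, |v| = sqrt(17) = 4.1231
Scalar projection = u.v / |v| = 6 / sqrt(17) = 1.4552

1.4552


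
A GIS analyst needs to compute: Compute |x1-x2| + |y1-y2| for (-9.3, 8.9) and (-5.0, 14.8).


|(-9.3)-(-5)| + |8.9-14.8| = 4.3 + 5.9 = 10.2

10.2


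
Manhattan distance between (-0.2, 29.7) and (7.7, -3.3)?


|(-0.2)-7.7| + |29.7-(-3.3)| = 7.9 + 33 = 40.9

40.9


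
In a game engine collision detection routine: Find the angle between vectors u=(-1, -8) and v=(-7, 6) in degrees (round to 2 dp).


u.v = -41, |u| = sqrt(65) = 8.0623, |v| = sqrt(85) = 9.2195
cos(theta) = u.v/(|u||v|) = -41/sqrt(5525) = -0.551592
theta = acos(-0.551592) = 123.48 degrees

123.48 degrees


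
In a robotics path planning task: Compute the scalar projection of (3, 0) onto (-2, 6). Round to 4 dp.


u.v = -6, |v| = sqrt(40) = 6.3246
Scalar projection = u.v / |v| = -6 / sqrt(40) = -0.9487

-0.9487


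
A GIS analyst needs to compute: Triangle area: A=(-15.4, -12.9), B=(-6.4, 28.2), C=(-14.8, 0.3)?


Area = |x_A(y_B-y_C) + x_B(y_C-y_A) + x_C(y_A-y_B)|/2
= |(-429.66) + (-84.48) + 608.28|/2
= 94.14/2 = 47.07

47.07


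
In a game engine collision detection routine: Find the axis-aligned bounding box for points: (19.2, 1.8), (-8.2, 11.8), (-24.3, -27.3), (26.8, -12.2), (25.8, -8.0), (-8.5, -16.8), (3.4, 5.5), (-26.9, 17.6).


x range: [-26.9, 26.8]
y range: [-27.3, 17.6]
Bounding box: (-26.9,-27.3) to (26.8,17.6)

(-26.9,-27.3) to (26.8,17.6)


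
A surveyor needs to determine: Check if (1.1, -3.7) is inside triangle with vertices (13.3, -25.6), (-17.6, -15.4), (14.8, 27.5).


Cross products: AB x AP = -552.27, BC x BP = -423.15, CA x CP = -680.67
All same sign? yes

Yes, inside


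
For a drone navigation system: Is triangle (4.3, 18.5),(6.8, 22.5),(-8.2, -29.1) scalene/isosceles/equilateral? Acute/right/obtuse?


Side lengths squared: AB^2=22.25, BC^2=2887.56, CA^2=2422.01
Sorted: [22.25, 2422.01, 2887.56]
By sides: Scalene, By angles: Obtuse

Scalene, Obtuse


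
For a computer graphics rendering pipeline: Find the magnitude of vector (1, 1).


|u| = sqrt(1^2 + 1^2) = sqrt(2) = 1.4142

1.4142


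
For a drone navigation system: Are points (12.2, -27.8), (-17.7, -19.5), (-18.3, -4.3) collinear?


Cross product: ((-17.7)-12.2)*((-4.3)-(-27.8)) - ((-19.5)-(-27.8))*((-18.3)-12.2)
= -449.5

No, not collinear


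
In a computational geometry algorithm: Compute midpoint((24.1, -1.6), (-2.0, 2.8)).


M = ((24.1+(-2))/2, ((-1.6)+2.8)/2)
= (11.05, 0.6)

(11.05, 0.6)


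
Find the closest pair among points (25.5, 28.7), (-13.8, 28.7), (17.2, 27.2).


d(P0,P1) = 39.3, d(P0,P2) = 8.4345, d(P1,P2) = 31.0363
Closest: P0 and P2

Closest pair: (25.5, 28.7) and (17.2, 27.2), distance = 8.4345


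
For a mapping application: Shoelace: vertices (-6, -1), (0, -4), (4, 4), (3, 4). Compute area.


Shoelace sum: ((-6)*(-4) - 0*(-1)) + (0*4 - 4*(-4)) + (4*4 - 3*4) + (3*(-1) - (-6)*4)
= 65
Area = |65|/2 = 32.5

32.5


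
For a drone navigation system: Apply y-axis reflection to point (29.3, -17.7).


Reflection over y-axis: (x,y) -> (-x,y)
(29.3, -17.7) -> (-29.3, -17.7)

(-29.3, -17.7)


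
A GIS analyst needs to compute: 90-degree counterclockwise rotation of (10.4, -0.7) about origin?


90° CCW: (x,y) -> (-y, x)
(10.4,-0.7) -> (0.7, 10.4)

(0.7, 10.4)


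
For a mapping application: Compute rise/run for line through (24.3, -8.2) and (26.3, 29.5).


slope = (y2-y1)/(x2-x1) = (29.5-(-8.2))/(26.3-24.3) = 37.7/2 = 18.85

18.85
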